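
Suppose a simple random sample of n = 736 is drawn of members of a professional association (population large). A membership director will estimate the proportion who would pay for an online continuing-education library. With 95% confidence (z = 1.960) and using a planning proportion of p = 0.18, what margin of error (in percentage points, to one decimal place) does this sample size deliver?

2.8

SE(p̂) = √[p(1−p)/n] = √[0.1476/736] = 0.01416.
E = z × SE = 1.960 × 0.01416 = 0.02776, or 2.8 percentage points.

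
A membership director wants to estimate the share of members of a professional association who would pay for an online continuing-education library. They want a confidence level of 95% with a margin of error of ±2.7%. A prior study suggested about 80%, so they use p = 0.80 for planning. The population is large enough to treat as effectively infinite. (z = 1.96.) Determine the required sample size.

844

With p = 0.80, p(1−p) = 0.1600.
n = z²·p(1−p)/E² = 1.96² × 0.1600 / 0.027² = 3.8416 × 0.1600 / 0.000729 ≈ 843.15.
Rounding up gives n = 844.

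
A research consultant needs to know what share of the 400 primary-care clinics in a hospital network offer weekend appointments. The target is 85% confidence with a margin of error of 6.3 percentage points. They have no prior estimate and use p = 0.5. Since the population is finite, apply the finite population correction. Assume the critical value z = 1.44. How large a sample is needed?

Unadjusted: n₀ = 1.44² × 0.50 × 0.50 / 0.063² ≈ 130.61, so n₀ = 131.
Finite population correction with N = 400: n = n₀ / (1 + (n₀−1)/N) = 131 / (1 + 130/400) = 131 / 1.3250 ≈ 98.87.
Rounding up, n = 99.

99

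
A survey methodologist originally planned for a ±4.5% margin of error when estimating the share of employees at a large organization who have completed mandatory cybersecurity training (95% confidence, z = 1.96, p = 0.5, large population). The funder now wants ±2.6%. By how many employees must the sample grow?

946

At ±4.5%: n = 1.96² × 0.2500 / 0.045² ≈ 474.27 → 475.
At ±2.6%: n = 1.96² × 0.2500 / 0.026² ≈ 1420.71 → 1421.
Additional respondents: 1421 − 475 = 946.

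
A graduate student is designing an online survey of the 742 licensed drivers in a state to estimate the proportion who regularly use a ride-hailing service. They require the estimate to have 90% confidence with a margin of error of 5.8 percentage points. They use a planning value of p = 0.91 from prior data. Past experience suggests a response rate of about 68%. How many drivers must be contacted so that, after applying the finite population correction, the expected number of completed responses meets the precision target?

90

For 90% confidence, z = 1.645.
Completed interviews needed (unadjusted): n₀ = 1.645² × 0.0819 / 0.058² ≈ 65.88 → 66.
FPC for N = 742: n = 66 / (1 + 65/742) = 66 / 1.0876 ≈ 60.68 → 61.
At a 68% response rate, contacts needed = 61 / 0.68 ≈ 89.71 → 90.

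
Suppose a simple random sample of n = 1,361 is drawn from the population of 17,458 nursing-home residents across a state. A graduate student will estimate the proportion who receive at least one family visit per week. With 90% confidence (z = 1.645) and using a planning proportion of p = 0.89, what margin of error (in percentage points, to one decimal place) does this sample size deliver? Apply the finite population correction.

1.3

Finite-population factor: (N−n)/(N−1) = (17458−1361)/(17458−1) = 0.9221.
SE(p̂) = √[p(1−p)/n · (N−n)/(N−1)] = √[0.0979/1361 × 0.9221] = 0.00814.
E = z × SE = 1.645 × 0.00814 = 0.01340 ≈ 1.3 percentage points.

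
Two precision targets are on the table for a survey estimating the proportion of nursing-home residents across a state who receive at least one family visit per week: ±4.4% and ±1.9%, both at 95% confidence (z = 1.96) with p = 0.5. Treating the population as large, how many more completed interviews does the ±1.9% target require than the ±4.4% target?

2164

At ±4.4%: n = 1.96² × 0.2500 / 0.044² ≈ 496.07 → 497.
At ±1.9%: n = 1.96² × 0.2500 / 0.019² ≈ 2660.39 → 2661.
Additional respondents: 2661 − 497 = 2164.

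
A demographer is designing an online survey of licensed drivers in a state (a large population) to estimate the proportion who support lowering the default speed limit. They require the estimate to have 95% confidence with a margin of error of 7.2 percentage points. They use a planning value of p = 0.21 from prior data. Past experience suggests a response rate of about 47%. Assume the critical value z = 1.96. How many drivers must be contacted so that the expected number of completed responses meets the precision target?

Completed interviews needed: n₀ = 1.96² × 0.1659 / 0.072² ≈ 122.94 → 123.
At a 47% response rate, contacts needed = 123 / 0.47 ≈ 261.70 → 262.

262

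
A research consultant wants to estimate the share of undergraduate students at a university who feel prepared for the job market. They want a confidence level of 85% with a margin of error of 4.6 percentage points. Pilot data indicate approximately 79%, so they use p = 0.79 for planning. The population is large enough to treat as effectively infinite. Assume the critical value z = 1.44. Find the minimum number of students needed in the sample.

With p = 0.79, p(1−p) = 0.1659.
n = z²·p(1−p)/E² = 1.44² × 0.1659 / 0.046² = 2.0736 × 0.1659 / 0.002116 ≈ 162.58.
Rounding up gives n = 163.

163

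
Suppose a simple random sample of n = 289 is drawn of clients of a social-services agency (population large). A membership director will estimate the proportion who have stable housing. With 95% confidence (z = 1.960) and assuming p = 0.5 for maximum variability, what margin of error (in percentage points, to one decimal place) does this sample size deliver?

SE(p̂) = √[p(1−p)/n] = √[0.2500/289] = 0.02941.
E = z × SE = 1.960 × 0.02941 = 0.05765, or 5.8 percentage points.

5.8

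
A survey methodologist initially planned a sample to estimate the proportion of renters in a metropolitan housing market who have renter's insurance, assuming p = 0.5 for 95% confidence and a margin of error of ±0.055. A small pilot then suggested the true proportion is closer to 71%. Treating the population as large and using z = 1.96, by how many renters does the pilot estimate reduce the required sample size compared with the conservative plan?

56

Conservative (p = 0.5): n = 1.96² × 0.25 / 0.055² ≈ 317.49 → 318.
Using p = 0.71: p(1−p) = 0.2059, so n = 1.96² × 0.2059 / 0.055² ≈ 261.48 → 262.
Reduction: 318 − 262 = 56.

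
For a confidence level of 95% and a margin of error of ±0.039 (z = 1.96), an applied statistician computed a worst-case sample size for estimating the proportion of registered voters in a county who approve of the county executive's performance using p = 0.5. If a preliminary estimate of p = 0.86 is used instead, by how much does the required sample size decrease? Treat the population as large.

Conservative (p = 0.5): n = 1.96² × 0.25 / 0.039² ≈ 631.43 → 632.
Using p = 0.86: p(1−p) = 0.1204, so n = 1.96² × 0.1204 / 0.039² ≈ 304.10 → 305.
Reduction: 632 − 305 = 327.

327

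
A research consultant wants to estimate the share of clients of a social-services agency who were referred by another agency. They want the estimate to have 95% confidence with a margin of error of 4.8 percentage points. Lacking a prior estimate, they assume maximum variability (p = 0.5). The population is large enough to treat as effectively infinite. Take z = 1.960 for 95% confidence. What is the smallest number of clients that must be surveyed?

With p = 0.5, p(1−p) = 0.25.
n = z²·p(1−p)/E² = 1.960² × 0.2500 / 0.048² = 3.8416 × 0.2500 / 0.002304 ≈ 416.84.
Rounding up gives n = 417.

417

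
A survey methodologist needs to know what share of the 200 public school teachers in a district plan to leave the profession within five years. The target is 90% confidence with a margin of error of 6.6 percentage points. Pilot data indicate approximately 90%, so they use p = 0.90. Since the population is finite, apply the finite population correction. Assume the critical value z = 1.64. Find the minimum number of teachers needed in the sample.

44

Unadjusted: n₀ = 1.64² × 0.90 × 0.10 / 0.066² ≈ 55.57, so n₀ = 56.
Finite population correction with N = 200: n = n₀ / (1 + (n₀−1)/N) = 56 / (1 + 55/200) = 56 / 1.2750 ≈ 43.92.
Rounding up, n = 44.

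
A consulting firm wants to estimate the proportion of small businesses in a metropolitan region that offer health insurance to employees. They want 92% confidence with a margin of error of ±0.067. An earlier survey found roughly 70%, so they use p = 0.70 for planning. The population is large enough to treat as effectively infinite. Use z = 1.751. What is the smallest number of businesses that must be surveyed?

144

With p = 0.70, p(1−p) = 0.2100.
n = z²·p(1−p)/E² = 1.751² × 0.2100 / 0.067² = 3.0660 × 0.2100 / 0.004489 ≈ 143.43.
Rounding up gives n = 144.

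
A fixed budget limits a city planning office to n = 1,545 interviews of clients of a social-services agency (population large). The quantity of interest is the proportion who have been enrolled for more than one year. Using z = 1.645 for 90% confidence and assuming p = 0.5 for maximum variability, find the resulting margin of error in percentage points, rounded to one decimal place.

SE(p̂) = √[p(1−p)/n] = √[0.2500/1545] = 0.01272.
E = z × SE = 1.645 × 0.01272 = 0.02093, or 2.1 percentage points.

2.1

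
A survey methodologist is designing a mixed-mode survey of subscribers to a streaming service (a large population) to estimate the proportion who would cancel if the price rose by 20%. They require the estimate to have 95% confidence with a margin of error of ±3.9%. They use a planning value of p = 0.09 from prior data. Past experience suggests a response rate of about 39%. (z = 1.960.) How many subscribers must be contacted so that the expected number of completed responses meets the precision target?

531

Completed interviews needed: n₀ = 1.960² × 0.0819 / 0.039² ≈ 206.86 → 207.
At a 39% response rate, contacts needed = 207 / 0.39 ≈ 530.77 → 531.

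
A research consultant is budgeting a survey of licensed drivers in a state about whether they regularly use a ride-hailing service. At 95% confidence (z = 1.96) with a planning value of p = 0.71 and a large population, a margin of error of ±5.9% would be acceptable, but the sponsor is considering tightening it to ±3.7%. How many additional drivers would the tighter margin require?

At ±5.9%: n = 1.96² × 0.2059 / 0.059² ≈ 227.23 → 228.
At ±3.7%: n = 1.96² × 0.2059 / 0.037² ≈ 577.78 → 578.
Additional respondents: 578 − 228 = 350.

350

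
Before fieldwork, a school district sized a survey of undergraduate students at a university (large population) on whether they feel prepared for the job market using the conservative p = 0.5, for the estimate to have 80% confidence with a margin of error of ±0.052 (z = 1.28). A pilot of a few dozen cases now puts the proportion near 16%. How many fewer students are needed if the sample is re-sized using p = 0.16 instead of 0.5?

70

Conservative (p = 0.5): n = 1.28² × 0.25 / 0.052² ≈ 151.48 → 152.
Using p = 0.16: p(1−p) = 0.1344, so n = 1.28² × 0.1344 / 0.052² ≈ 81.44 → 82.
Reduction: 152 − 82 = 70.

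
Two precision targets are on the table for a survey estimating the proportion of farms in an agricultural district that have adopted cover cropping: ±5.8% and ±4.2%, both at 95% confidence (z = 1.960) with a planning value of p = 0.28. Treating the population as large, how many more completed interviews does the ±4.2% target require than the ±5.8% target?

At ±5.8%: n = 1.960² × 0.2016 / 0.058² ≈ 230.22 → 231.
At ±4.2%: n = 1.960² × 0.2016 / 0.042² ≈ 439.04 → 440.
Additional respondents: 440 − 231 = 209.

209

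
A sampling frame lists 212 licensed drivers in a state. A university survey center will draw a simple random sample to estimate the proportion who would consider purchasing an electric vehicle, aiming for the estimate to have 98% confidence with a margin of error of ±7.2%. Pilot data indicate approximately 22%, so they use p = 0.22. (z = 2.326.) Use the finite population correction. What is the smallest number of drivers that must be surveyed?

98

Unadjusted: n₀ = 2.326² × 0.22 × 0.78 / 0.072² ≈ 179.09, so n₀ = 180.
Finite population correction with N = 212: n = n₀ / (1 + (n₀−1)/N) = 180 / (1 + 179/212) = 180 / 1.8443 ≈ 97.60.
Rounding up, n = 98.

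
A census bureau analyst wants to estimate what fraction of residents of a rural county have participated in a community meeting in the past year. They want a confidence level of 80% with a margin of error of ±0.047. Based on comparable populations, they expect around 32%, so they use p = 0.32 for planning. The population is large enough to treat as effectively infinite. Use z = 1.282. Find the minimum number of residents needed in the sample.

162

With p = 0.32, p(1−p) = 0.2176.
n = z²·p(1−p)/E² = 1.282² × 0.2176 / 0.047² = 1.6435 × 0.2176 / 0.002209 ≈ 161.90.
Rounding up gives n = 162.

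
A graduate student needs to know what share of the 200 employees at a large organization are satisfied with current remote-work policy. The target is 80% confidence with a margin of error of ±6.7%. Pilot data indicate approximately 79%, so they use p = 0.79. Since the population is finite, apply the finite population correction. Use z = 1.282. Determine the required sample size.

Unadjusted: n₀ = 1.282² × 0.79 × 0.21 / 0.067² ≈ 60.74, so n₀ = 61.
Finite population correction with N = 200: n = n₀ / (1 + (n₀−1)/N) = 61 / (1 + 60/200) = 61 / 1.3000 ≈ 46.92.
Rounding up, n = 47.

47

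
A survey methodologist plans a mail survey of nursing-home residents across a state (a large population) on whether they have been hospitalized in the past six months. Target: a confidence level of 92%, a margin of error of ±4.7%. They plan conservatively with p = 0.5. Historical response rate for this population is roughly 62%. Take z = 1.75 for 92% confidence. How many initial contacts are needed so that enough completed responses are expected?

560

Completed interviews needed: n₀ = 1.75² × 0.2500 / 0.047² ≈ 346.59 → 347.
At a 62% response rate, contacts needed = 347 / 0.62 ≈ 559.68 → 560.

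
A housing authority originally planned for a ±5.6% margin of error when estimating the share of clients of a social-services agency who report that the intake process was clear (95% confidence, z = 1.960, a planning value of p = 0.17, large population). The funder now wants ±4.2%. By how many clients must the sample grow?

At ±5.6%: n = 1.960² × 0.1411 / 0.056² ≈ 172.85 → 173.
At ±4.2%: n = 1.960² × 0.1411 / 0.042² ≈ 307.28 → 308.
Additional respondents: 308 − 173 = 135.

135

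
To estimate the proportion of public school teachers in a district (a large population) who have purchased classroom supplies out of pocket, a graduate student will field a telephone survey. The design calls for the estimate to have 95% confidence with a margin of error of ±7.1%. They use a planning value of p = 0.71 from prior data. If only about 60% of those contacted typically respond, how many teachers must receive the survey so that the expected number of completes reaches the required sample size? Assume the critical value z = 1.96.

262

Completed interviews needed: n₀ = 1.96² × 0.2059 / 0.071² ≈ 156.91 → 157.
At a 60% response rate, contacts needed = 157 / 0.60 ≈ 261.67 → 262.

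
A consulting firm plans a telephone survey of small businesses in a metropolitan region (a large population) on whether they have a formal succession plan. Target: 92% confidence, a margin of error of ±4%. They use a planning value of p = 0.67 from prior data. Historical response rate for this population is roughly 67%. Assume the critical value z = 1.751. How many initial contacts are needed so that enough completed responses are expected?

633

Completed interviews needed: n₀ = 1.751² × 0.2211 / 0.040² ≈ 423.68 → 424.
At a 67% response rate, contacts needed = 424 / 0.67 ≈ 632.84 → 633.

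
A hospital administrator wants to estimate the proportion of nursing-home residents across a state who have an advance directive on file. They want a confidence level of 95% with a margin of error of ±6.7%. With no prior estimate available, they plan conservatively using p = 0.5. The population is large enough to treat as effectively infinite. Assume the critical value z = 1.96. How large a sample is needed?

With p = 0.5, p(1−p) = 0.25.
n = z²·p(1−p)/E² = 1.96² × 0.2500 / 0.067² = 3.8416 × 0.2500 / 0.004489 ≈ 213.95.
Rounding up gives n = 214.

214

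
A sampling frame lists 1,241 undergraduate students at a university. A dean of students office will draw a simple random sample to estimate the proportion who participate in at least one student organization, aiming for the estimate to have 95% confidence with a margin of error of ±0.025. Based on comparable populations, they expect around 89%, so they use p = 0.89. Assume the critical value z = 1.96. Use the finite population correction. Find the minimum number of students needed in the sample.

Unadjusted: n₀ = 1.96² × 0.89 × 0.11 / 0.025² ≈ 601.75, so n₀ = 602.
Finite population correction with N = 1,241: n = n₀ / (1 + (n₀−1)/N) = 602 / (1 + 601/1241) = 602 / 1.4843 ≈ 405.58.
Rounding up, n = 406.

406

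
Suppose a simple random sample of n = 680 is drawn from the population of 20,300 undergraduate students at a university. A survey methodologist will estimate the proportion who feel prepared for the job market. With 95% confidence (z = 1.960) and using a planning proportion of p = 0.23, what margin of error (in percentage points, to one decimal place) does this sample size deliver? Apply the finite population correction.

Finite-population factor: (N−n)/(N−1) = (20300−680)/(20300−1) = 0.9666.
SE(p̂) = √[p(1−p)/n · (N−n)/(N−1)] = √[0.1771/680 × 0.9666] = 0.01587.
E = z × SE = 1.960 × 0.01587 = 0.03110 ≈ 3.1 percentage points.

3.1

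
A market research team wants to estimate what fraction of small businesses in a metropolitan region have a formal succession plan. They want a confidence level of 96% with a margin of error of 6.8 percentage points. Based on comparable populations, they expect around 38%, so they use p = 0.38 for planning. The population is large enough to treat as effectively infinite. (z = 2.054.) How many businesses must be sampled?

With p = 0.38, p(1−p) = 0.2356.
n = z²·p(1−p)/E² = 2.054² × 0.2356 / 0.068² = 4.2189 × 0.2356 / 0.004624 ≈ 214.96.
Rounding up gives n = 215.

215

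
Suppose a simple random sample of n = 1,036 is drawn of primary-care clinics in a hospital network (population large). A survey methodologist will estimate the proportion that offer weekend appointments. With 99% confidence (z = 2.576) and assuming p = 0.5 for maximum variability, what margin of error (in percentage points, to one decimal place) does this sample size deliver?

4.0

SE(p̂) = √[p(1−p)/n] = √[0.2500/1036] = 0.01553.
E = z × SE = 2.576 × 0.01553 = 0.04002, or 4.0 percentage points.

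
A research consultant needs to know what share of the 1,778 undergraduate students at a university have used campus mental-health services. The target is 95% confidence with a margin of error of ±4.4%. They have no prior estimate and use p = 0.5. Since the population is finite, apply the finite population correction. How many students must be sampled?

389

For 95% confidence, z = 1.960.
Unadjusted: n₀ = 1.960² × 0.50 × 0.50 / 0.044² ≈ 496.07, so n₀ = 497.
Finite population correction with N = 1,778: n = n₀ / (1 + (n₀−1)/N) = 497 / (1 + 496/1778) = 497 / 1.2790 ≈ 388.60.
Rounding up, n = 389.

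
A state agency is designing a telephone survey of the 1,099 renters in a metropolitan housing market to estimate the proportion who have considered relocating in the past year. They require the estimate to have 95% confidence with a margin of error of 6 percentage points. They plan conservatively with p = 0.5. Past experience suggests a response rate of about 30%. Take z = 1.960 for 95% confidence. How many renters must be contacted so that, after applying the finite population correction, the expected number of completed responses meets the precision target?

Completed interviews needed (unadjusted): n₀ = 1.960² × 0.2500 / 0.060² ≈ 266.78 → 267.
FPC for N = 1,099: n = 267 / (1 + 266/1099) = 267 / 1.2420 ≈ 214.97 → 215.
At a 30% response rate, contacts needed = 215 / 0.30 ≈ 716.67 → 717.

717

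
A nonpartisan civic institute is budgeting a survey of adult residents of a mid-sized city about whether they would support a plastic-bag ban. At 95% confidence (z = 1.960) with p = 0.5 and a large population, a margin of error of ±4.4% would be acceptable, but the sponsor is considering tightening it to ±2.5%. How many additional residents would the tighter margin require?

At ±4.4%: n = 1.960² × 0.2500 / 0.044² ≈ 496.07 → 497.
At ±2.5%: n = 1.960² × 0.2500 / 0.025² ≈ 1536.64 → 1537.
Additional respondents: 1537 − 497 = 1040.

1040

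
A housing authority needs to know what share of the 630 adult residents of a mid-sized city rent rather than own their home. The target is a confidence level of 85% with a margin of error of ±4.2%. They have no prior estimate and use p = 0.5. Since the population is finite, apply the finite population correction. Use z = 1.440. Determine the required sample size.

Unadjusted: n₀ = 1.440² × 0.50 × 0.50 / 0.042² ≈ 293.88, so n₀ = 294.
Finite population correction with N = 630: n = n₀ / (1 + (n₀−1)/N) = 294 / (1 + 293/630) = 294 / 1.4651 ≈ 200.67.
Rounding up, n = 201.

201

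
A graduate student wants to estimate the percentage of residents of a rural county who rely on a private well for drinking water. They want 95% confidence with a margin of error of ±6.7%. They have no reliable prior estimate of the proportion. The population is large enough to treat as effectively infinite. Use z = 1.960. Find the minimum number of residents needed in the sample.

With no prior estimate, use p = 0.5, giving p(1−p) = 0.25.
n = z²·p(1−p)/E² = 1.960² × 0.2500 / 0.067² = 3.8416 × 0.2500 / 0.004489 ≈ 213.95.
Rounding up gives n = 214.

214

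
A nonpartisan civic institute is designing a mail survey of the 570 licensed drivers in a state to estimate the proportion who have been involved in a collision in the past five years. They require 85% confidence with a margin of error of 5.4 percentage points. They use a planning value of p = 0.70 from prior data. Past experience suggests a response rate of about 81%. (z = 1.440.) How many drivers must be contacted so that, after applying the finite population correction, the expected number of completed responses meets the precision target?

147

Completed interviews needed (unadjusted): n₀ = 1.440² × 0.2100 / 0.054² ≈ 149.33 → 150.
FPC for N = 570: n = 150 / (1 + 149/570) = 150 / 1.2614 ≈ 118.92 → 119.
At an 81% response rate, contacts needed = 119 / 0.81 ≈ 146.91 → 147.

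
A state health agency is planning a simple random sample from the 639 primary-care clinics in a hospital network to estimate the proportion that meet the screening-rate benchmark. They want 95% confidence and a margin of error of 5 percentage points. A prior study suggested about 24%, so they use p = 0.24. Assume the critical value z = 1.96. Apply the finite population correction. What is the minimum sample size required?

Unadjusted: n₀ = 1.96² × 0.24 × 0.76 / 0.050² ≈ 280.28, so n₀ = 281.
Finite population correction with N = 639: n = n₀ / (1 + (n₀−1)/N) = 281 / (1 + 280/639) = 281 / 1.4382 ≈ 195.39.
Rounding up, n = 196.

196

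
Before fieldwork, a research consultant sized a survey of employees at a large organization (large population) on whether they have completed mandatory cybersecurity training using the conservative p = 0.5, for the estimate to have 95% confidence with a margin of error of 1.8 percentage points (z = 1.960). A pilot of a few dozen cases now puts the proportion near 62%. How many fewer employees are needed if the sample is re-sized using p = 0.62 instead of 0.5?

Conservative (p = 0.5): n = 1.960² × 0.25 / 0.018² ≈ 2964.20 → 2965.
Using p = 0.62: p(1−p) = 0.2356, so n = 1.960² × 0.2356 / 0.018² ≈ 2793.46 → 2794.
Reduction: 2965 − 2794 = 171.

171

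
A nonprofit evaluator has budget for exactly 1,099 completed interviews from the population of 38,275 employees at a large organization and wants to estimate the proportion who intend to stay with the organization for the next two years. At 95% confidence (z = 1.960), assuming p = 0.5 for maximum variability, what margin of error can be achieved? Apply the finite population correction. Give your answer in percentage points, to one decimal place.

Finite-population factor: (N−n)/(N−1) = (38275−1099)/(38275−1) = 0.9713.
SE(p̂) = √[p(1−p)/n · (N−n)/(N−1)] = √[0.2500/1099 × 0.9713] = 0.01486.
E = z × SE = 1.960 × 0.01486 = 0.02913 ≈ 2.9 percentage points.

2.9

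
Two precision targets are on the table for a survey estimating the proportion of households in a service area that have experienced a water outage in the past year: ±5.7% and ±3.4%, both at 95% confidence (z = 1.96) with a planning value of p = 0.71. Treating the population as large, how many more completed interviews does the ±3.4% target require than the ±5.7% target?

At ±5.7%: n = 1.96² × 0.2059 / 0.057² ≈ 243.46 → 244.
At ±3.4%: n = 1.96² × 0.2059 / 0.034² ≈ 684.24 → 685.
Additional respondents: 685 − 244 = 441.

441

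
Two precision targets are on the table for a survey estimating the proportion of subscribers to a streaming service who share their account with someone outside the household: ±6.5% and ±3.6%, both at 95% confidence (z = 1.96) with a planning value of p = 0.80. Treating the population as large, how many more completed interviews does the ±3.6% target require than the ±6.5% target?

At ±6.5%: n = 1.96² × 0.1600 / 0.065² ≈ 145.48 → 146.
At ±3.6%: n = 1.96² × 0.1600 / 0.036² ≈ 474.27 → 475.
Additional respondents: 475 − 146 = 329.

329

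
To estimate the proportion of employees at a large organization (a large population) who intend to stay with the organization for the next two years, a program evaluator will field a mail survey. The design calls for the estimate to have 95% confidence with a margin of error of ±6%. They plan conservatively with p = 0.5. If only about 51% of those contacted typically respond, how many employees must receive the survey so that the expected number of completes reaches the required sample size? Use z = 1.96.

Completed interviews needed: n₀ = 1.96² × 0.2500 / 0.060² ≈ 266.78 → 267.
At a 51% response rate, contacts needed = 267 / 0.51 ≈ 523.53 → 524.

524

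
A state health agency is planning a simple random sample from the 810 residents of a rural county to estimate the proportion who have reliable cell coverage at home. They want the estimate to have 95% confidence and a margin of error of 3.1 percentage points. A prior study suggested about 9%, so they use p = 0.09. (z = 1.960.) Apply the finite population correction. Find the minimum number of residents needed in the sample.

234

Unadjusted: n₀ = 1.960² × 0.09 × 0.91 / 0.031² ≈ 327.40, so n₀ = 328.
Finite population correction with N = 810: n = n₀ / (1 + (n₀−1)/N) = 328 / (1 + 327/810) = 328 / 1.4037 ≈ 233.67.
Rounding up, n = 234.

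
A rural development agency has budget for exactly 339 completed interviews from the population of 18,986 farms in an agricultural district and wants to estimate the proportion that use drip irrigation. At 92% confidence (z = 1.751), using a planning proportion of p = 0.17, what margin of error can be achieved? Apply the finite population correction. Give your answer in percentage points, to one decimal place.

Finite-population factor: (N−n)/(N−1) = (18986−339)/(18986−1) = 0.9822.
SE(p̂) = √[p(1−p)/n · (N−n)/(N−1)] = √[0.1411/339 × 0.9822] = 0.02022.
E = z × SE = 1.751 × 0.02022 = 0.03540 ≈ 3.5 percentage points.

3.5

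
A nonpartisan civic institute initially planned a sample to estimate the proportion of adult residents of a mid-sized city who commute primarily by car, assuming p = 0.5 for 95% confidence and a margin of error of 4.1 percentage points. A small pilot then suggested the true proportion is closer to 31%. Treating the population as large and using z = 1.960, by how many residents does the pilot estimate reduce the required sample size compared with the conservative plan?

Conservative (p = 0.5): n = 1.960² × 0.25 / 0.041² ≈ 571.33 → 572.
Using p = 0.31: p(1−p) = 0.2139, so n = 1.960² × 0.2139 / 0.041² ≈ 488.83 → 489.
Reduction: 572 − 489 = 83.

83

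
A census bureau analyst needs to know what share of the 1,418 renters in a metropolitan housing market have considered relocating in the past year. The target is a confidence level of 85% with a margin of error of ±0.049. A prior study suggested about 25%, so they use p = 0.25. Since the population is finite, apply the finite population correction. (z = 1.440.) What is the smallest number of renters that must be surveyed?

146

Unadjusted: n₀ = 1.440² × 0.25 × 0.75 / 0.049² ≈ 161.93, so n₀ = 162.
Finite population correction with N = 1,418: n = n₀ / (1 + (n₀−1)/N) = 162 / (1 + 161/1418) = 162 / 1.1135 ≈ 145.48.
Rounding up, n = 146.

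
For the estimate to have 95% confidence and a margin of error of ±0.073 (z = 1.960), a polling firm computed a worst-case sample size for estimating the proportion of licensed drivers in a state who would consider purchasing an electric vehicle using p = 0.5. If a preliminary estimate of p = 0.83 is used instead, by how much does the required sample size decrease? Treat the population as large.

79

Conservative (p = 0.5): n = 1.960² × 0.25 / 0.073² ≈ 180.22 → 181.
Using p = 0.83: p(1−p) = 0.1411, so n = 1.960² × 0.1411 / 0.073² ≈ 101.72 → 102.
Reduction: 181 − 102 = 79.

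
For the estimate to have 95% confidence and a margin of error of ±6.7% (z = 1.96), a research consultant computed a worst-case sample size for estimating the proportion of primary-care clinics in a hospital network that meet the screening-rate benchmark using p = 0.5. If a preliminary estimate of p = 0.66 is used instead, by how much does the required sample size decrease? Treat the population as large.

21

Conservative (p = 0.5): n = 1.96² × 0.25 / 0.067² ≈ 213.95 → 214.
Using p = 0.66: p(1−p) = 0.2244, so n = 1.96² × 0.2244 / 0.067² ≈ 192.04 → 193.
Reduction: 214 − 193 = 21.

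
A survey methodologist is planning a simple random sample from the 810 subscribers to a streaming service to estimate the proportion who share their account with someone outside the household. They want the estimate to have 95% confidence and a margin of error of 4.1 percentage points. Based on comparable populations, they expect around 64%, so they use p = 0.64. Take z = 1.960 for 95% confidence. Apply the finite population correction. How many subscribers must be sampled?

Unadjusted: n₀ = 1.960² × 0.64 × 0.36 / 0.041² ≈ 526.53, so n₀ = 527.
Finite population correction with N = 810: n = n₀ / (1 + (n₀−1)/N) = 527 / (1 + 526/810) = 527 / 1.6494 ≈ 319.51.
Rounding up, n = 320.

320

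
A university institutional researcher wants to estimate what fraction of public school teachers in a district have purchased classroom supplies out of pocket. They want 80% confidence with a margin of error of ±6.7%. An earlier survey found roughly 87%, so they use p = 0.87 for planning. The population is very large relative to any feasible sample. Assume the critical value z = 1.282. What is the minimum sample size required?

With p = 0.87, p(1−p) = 0.1131.
n = z²·p(1−p)/E² = 1.282² × 0.1131 / 0.067² = 1.6435 × 0.1131 / 0.004489 ≈ 41.41.
Rounding up gives n = 42.

42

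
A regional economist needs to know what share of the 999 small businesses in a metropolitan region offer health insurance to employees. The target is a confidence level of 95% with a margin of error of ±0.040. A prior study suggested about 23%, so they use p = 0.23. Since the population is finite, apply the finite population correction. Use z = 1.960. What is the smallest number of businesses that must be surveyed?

299

Unadjusted: n₀ = 1.960² × 0.23 × 0.77 / 0.040² ≈ 425.22, so n₀ = 426.
Finite population correction with N = 999: n = n₀ / (1 + (n₀−1)/N) = 426 / (1 + 425/999) = 426 / 1.4254 ≈ 298.86.
Rounding up, n = 299.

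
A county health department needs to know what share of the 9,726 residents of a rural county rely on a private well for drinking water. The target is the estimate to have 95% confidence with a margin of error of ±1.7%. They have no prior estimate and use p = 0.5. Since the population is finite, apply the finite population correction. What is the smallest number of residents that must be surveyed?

2478

For 95% confidence, z = 1.960.
Unadjusted: n₀ = 1.960² × 0.50 × 0.50 / 0.017² ≈ 3323.18, so n₀ = 3324.
Finite population correction with N = 9,726: n = n₀ / (1 + (n₀−1)/N) = 3324 / (1 + 3323/9726) = 3324 / 1.3417 ≈ 2477.53.
Rounding up, n = 2478.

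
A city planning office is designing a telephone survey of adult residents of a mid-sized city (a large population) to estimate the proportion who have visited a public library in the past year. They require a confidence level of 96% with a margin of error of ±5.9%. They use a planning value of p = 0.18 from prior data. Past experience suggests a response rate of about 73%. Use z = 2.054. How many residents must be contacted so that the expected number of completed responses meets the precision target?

246

Completed interviews needed: n₀ = 2.054² × 0.1476 / 0.059² ≈ 178.89 → 179.
At a 73% response rate, contacts needed = 179 / 0.73 ≈ 245.21 → 246.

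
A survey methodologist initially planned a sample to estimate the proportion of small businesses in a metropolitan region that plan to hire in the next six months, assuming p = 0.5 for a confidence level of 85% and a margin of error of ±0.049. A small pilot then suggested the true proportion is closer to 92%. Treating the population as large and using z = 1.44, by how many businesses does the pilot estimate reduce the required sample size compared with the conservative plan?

152

Conservative (p = 0.5): n = 1.44² × 0.25 / 0.049² ≈ 215.91 → 216.
Using p = 0.92: p(1−p) = 0.0736, so n = 1.44² × 0.0736 / 0.049² ≈ 63.56 → 64.
Reduction: 216 − 64 = 152.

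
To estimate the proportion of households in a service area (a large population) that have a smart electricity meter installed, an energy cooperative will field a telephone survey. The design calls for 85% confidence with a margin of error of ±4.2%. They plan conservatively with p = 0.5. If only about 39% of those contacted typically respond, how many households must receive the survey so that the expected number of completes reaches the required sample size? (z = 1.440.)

Completed interviews needed: n₀ = 1.440² × 0.2500 / 0.042² ≈ 293.88 → 294.
At a 39% response rate, contacts needed = 294 / 0.39 ≈ 753.85 → 754.

754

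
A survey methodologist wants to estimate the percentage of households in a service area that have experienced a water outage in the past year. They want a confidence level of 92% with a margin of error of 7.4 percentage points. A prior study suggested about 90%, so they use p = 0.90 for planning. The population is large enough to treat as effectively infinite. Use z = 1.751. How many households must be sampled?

With p = 0.90, p(1−p) = 0.0900.
n = z²·p(1−p)/E² = 1.751² × 0.0900 / 0.074² = 3.0660 × 0.0900 / 0.005476 ≈ 50.39.
Rounding up gives n = 51.

51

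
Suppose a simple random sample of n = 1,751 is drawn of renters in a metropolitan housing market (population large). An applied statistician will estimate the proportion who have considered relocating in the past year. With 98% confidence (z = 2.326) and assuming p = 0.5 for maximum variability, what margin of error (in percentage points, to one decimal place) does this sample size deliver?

SE(p̂) = √[p(1−p)/n] = √[0.2500/1751] = 0.01195.
E = z × SE = 2.326 × 0.01195 = 0.02779, or 2.8 percentage points.

2.8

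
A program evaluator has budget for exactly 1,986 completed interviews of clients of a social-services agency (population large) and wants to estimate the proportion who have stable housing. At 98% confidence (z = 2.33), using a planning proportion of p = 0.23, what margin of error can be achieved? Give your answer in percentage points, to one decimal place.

2.2

SE(p̂) = √[p(1−p)/n] = √[0.1771/1986] = 0.00944.
E = z × SE = 2.33 × 0.00944 = 0.02200, or 2.2 percentage points.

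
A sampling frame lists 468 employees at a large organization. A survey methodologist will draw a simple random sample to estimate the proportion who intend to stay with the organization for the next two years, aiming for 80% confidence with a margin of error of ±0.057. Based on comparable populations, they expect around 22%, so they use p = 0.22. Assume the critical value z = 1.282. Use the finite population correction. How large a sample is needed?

74

Unadjusted: n₀ = 1.282² × 0.22 × 0.78 / 0.057² ≈ 86.80, so n₀ = 87.
Finite population correction with N = 468: n = n₀ / (1 + (n₀−1)/N) = 87 / (1 + 86/468) = 87 / 1.1838 ≈ 73.49.
Rounding up, n = 74.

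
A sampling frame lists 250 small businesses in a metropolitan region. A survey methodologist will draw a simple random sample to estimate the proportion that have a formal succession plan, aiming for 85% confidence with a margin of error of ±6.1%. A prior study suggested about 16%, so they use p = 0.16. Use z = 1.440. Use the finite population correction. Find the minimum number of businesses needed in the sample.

58

Unadjusted: n₀ = 1.440² × 0.16 × 0.84 / 0.061² ≈ 74.90, so n₀ = 75.
Finite population correction with N = 250: n = n₀ / (1 + (n₀−1)/N) = 75 / (1 + 74/250) = 75 / 1.2960 ≈ 57.87.
Rounding up, n = 58.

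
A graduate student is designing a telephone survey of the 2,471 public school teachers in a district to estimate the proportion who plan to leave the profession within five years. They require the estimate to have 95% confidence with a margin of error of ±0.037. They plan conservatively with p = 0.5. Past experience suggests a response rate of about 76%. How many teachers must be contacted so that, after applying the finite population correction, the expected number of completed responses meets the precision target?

For 95% confidence, z = 1.960.
Completed interviews needed (unadjusted): n₀ = 1.960² × 0.2500 / 0.037² ≈ 701.53 → 702.
FPC for N = 2,471: n = 702 / (1 + 701/2471) = 702 / 1.2837 ≈ 546.86 → 547.
At a 76% response rate, contacts needed = 547 / 0.76 ≈ 719.74 → 720.

720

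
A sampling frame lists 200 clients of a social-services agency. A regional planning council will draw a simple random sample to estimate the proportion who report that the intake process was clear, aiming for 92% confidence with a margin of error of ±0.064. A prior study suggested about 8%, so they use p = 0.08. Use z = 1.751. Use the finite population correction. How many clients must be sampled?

44

Unadjusted: n₀ = 1.751² × 0.08 × 0.92 / 0.064² ≈ 55.09, so n₀ = 56.
Finite population correction with N = 200: n = n₀ / (1 + (n₀−1)/N) = 56 / (1 + 55/200) = 56 / 1.2750 ≈ 43.92.
Rounding up, n = 44.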